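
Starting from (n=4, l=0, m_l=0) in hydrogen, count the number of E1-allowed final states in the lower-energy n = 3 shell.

3

E1 requires Δl = ±1, so l_f ∈ {-1, 1}; with 0 ≤ l_f ≤ n_f−1 = 2, the allowed l_f values are {1}.
For l_f = 1: m_f ∈ {m_i−1, m_i, m_i+1} ∩ [−1, 1] = {-1, 0, 1} → 3 states.
Total: 3.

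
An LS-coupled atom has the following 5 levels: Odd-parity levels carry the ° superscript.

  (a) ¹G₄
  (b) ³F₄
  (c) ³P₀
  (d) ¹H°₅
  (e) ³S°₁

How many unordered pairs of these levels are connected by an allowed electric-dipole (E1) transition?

2

(a)–(b): forbidden (parity, ΔS).
(a)–(c): forbidden (parity, ΔS, ΔL, ΔJ).
(a)–(d): allowed.
(a)–(e): forbidden (ΔS, ΔL, ΔJ).
(b)–(c): forbidden (parity, ΔL, ΔJ).
(b)–(d): forbidden (ΔS, ΔL).
(b)–(e): forbidden (ΔL, ΔJ).
(c)–(d): forbidden (ΔS, ΔL, ΔJ).
(c)–(e): allowed.
(d)–(e): forbidden (parity, ΔS, ΔL, ΔJ).
Allowed pairs: 2 of 10.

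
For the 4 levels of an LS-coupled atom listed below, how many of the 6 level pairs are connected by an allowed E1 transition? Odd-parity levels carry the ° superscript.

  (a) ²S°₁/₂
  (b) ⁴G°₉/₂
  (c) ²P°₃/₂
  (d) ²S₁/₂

1

(a)–(b): forbidden (parity, ΔS, ΔL, ΔJ).
(a)–(c): forbidden (parity).
(a)–(d): forbidden (ΔL).
(b)–(c): forbidden (parity, ΔS, ΔL, ΔJ).
(b)–(d): forbidden (ΔS, ΔL, ΔJ).
(c)–(d): allowed.
Allowed pairs: 1 of 6.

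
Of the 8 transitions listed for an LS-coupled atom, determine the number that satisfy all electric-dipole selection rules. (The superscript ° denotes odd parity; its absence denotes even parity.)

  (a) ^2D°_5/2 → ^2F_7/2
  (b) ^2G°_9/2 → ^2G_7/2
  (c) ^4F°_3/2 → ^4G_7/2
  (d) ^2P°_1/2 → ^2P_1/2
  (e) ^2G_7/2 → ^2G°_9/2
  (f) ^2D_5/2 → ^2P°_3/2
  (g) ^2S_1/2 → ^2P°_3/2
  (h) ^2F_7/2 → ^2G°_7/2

7

(a) allowed
(b) allowed
(c) forbidden (ΔJ fails)
(d) allowed
(e) allowed
(f) allowed
(g) allowed
(h) allowed
Total allowed: 7 of 8.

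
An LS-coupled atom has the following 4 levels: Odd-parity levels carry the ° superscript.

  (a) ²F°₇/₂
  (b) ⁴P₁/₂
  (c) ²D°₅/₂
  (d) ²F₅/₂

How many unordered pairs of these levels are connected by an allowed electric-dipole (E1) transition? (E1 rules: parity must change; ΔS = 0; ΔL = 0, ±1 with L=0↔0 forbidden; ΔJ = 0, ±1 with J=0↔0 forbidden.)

(a)–(b): forbidden (ΔS, ΔL, ΔJ).
(a)–(c): forbidden (parity).
(a)–(d): allowed.
(b)–(c): forbidden (ΔS, ΔJ).
(b)–(d): forbidden (parity, ΔS, ΔL, ΔJ).
(c)–(d): allowed.
Allowed pairs: 2 of 6.

2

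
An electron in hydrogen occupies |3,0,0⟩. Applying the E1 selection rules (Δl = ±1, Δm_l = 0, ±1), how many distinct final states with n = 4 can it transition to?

E1 requires Δl = ±1, so l_f ∈ {-1, 1}; with 0 ≤ l_f ≤ n_f−1 = 3, the allowed l_f values are {1}.
For l_f = 1: m_f ∈ {m_i−1, m_i, m_i+1} ∩ [−1, 1] = {-1, 0, 1} → 3 states.
Total: 3.

3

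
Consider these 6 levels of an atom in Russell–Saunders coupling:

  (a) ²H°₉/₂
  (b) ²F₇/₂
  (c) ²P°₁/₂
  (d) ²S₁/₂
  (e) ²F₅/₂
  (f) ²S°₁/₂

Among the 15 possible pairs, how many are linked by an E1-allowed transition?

(a)–(b): forbidden (ΔL).
(a)–(c): forbidden (parity, ΔL, ΔJ).
(a)–(d): forbidden (ΔL, ΔJ).
(a)–(e): forbidden (ΔL, ΔJ).
(a)–(f): forbidden (parity, ΔL, ΔJ).
(b)–(c): forbidden (ΔL, ΔJ).
(b)–(d): forbidden (parity, ΔL, ΔJ).
(b)–(e): forbidden (parity).
(b)–(f): forbidden (ΔL, ΔJ).
(c)–(d): allowed.
(c)–(e): forbidden (ΔL, ΔJ).
(c)–(f): forbidden (parity).
(d)–(e): forbidden (parity, ΔL, ΔJ).
(d)–(f): forbidden (ΔL).
(e)–(f): forbidden (ΔL, ΔJ).
Allowed pairs: 1 of 15.

1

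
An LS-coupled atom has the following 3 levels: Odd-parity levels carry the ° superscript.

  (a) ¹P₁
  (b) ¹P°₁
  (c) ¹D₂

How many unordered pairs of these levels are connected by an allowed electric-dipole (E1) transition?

2

(a)–(b): allowed.
(a)–(c): forbidden (parity).
(b)–(c): allowed.
Allowed pairs: 2 of 3.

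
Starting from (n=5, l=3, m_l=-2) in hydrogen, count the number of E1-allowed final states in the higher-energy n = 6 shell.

E1 requires Δl = ±1, so l_f ∈ {2, 4}; with 0 ≤ l_f ≤ n_f−1 = 5, the allowed l_f values are {2, 4}.
For l_f = 2: m_f ∈ {m_i−1, m_i, m_i+1} ∩ [−2, 2] = {-2, -1} → 2 states.
For l_f = 4: m_f ∈ {m_i−1, m_i, m_i+1} ∩ [−4, 4] = {-3, -2, -1} → 3 states.
Total: 5.

5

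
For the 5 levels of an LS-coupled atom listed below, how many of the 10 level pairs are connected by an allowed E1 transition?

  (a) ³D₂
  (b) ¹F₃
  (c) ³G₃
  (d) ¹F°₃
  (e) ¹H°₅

(a)–(b): forbidden (parity, ΔS).
(a)–(c): forbidden (parity, ΔL).
(a)–(d): forbidden (ΔS).
(a)–(e): forbidden (ΔS, ΔL, ΔJ).
(b)–(c): forbidden (parity, ΔS).
(b)–(d): allowed.
(b)–(e): forbidden (ΔL, ΔJ).
(c)–(d): forbidden (ΔS).
(c)–(e): forbidden (ΔS, ΔJ).
(d)–(e): forbidden (parity, ΔL, ΔJ).
Allowed pairs: 1 of 10.

1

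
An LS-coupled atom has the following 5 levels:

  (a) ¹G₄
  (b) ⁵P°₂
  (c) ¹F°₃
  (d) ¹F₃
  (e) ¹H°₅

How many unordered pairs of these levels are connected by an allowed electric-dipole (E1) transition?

(a)–(b): forbidden (ΔS, ΔL, ΔJ).
(a)–(c): allowed.
(a)–(d): forbidden (parity).
(a)–(e): allowed.
(b)–(c): forbidden (parity, ΔS, ΔL).
(b)–(d): forbidden (ΔS, ΔL).
(b)–(e): forbidden (parity, ΔS, ΔL, ΔJ).
(c)–(d): allowed.
(c)–(e): forbidden (parity, ΔL, ΔJ).
(d)–(e): forbidden (ΔL, ΔJ).
Allowed pairs: 3 of 10.

3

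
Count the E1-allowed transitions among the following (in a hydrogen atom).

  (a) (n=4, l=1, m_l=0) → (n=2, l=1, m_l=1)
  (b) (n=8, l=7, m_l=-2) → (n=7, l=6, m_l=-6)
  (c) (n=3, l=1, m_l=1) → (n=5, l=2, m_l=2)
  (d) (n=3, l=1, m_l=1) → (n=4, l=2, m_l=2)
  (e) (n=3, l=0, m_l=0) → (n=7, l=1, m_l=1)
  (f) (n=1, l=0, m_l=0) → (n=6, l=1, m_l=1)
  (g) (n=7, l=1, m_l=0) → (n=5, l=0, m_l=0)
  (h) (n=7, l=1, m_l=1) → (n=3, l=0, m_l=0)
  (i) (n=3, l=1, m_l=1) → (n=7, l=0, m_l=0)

7

(a) forbidden — Δl = +0 (E1 requires Δl = ±1)
(b) forbidden — Δm_l = -4 (E1 requires Δm_l = 0, ±1)
(c) allowed
(d) allowed
(e) allowed
(f) allowed
(g) allowed
(h) allowed
(i) allowed
Total allowed: 7 of 9.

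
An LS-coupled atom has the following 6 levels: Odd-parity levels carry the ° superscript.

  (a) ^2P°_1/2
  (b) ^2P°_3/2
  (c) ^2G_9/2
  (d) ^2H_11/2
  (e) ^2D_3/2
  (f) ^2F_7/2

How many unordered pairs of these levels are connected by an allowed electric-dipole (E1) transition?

2

(a)–(b): forbidden (parity).
(a)–(c): forbidden (ΔL, ΔJ).
(a)–(d): forbidden (ΔL, ΔJ).
(a)–(e): allowed.
(a)–(f): forbidden (ΔL, ΔJ).
(b)–(c): forbidden (ΔL, ΔJ).
(b)–(d): forbidden (ΔL, ΔJ).
(b)–(e): allowed.
(b)–(f): forbidden (ΔL, ΔJ).
(c)–(d): forbidden (parity).
(c)–(e): forbidden (parity, ΔL, ΔJ).
(c)–(f): forbidden (parity).
(d)–(e): forbidden (parity, ΔL, ΔJ).
(d)–(f): forbidden (parity, ΔL, ΔJ).
(e)–(f): forbidden (parity, ΔJ).
Allowed pairs: 2 of 15.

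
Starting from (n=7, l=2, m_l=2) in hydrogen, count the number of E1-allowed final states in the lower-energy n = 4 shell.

4

E1 requires Δl = ±1, so l_f ∈ {1, 3}; with 0 ≤ l_f ≤ n_f−1 = 3, the allowed l_f values are {1, 3}.
For l_f = 1: m_f ∈ {m_i−1, m_i, m_i+1} ∩ [−1, 1] = {1} → 1 state.
For l_f = 3: m_f ∈ {m_i−1, m_i, m_i+1} ∩ [−3, 3] = {1, 2, 3} → 3 states.
Total: 4.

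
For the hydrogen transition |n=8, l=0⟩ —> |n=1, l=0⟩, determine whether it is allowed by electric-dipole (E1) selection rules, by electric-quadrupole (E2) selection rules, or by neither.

neither

Δl = 0 − 0 = +0; l_i + l_f = 0.
E1 (Δl = ±1): not satisfied.
E2 (Δl = 0,±2, l_i+l_f ≥ 2): not satisfied.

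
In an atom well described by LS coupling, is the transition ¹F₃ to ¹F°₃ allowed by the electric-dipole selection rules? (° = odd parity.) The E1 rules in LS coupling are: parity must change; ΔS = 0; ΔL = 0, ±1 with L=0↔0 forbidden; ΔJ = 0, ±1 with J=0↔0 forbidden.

ΔJ = 0, ±1 (not J=0↔0): J: 3 → 3, ΔJ = +0 — satisfied.
Parity must change: even → odd — satisfied.
ΔS = 0: S: 0 → 0 — satisfied.
ΔL = 0, ±1 (not L=0↔0): L: 3 → 3, ΔL = +0 — satisfied.
All four E1 rules are satisfied.

allowed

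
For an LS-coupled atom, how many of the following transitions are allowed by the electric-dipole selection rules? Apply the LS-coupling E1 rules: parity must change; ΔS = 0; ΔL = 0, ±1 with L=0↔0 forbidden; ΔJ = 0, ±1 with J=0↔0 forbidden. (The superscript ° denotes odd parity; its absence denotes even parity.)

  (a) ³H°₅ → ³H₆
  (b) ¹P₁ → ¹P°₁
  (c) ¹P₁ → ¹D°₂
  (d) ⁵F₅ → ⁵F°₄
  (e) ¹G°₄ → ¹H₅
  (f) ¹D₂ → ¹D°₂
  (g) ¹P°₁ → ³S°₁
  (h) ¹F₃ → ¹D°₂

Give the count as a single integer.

7

(a) allowed
(b) allowed
(c) allowed
(d) allowed
(e) allowed
(f) allowed
(g) forbidden (parity, ΔS fail)
(h) allowed
Total allowed: 7 of 8.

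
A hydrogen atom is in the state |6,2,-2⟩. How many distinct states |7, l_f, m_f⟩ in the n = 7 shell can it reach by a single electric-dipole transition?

E1 requires Δl = ±1, so l_f ∈ {1, 3}; with 0 ≤ l_f ≤ n_f−1 = 6, the allowed l_f values are {1, 3}.
For l_f = 1: m_f ∈ {m_i−1, m_i, m_i+1} ∩ [−1, 1] = {-1} → 1 state.
For l_f = 3: m_f ∈ {m_i−1, m_i, m_i+1} ∩ [−3, 3] = {-3, -2, -1} → 3 states.
Total: 4.

4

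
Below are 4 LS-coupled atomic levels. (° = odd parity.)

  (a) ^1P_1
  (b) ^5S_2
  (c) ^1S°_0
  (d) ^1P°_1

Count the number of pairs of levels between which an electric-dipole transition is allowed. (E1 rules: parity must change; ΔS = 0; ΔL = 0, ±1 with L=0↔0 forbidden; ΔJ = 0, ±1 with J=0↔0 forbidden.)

2

(a)–(b): forbidden (parity, ΔS).
(a)–(c): allowed.
(a)–(d): allowed.
(b)–(c): forbidden (ΔS, ΔL, ΔJ).
(b)–(d): forbidden (ΔS).
(c)–(d): forbidden (parity).
Allowed pairs: 2 of 6.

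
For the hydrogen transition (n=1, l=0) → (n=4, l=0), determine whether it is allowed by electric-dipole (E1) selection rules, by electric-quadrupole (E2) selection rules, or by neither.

Δl = 0 − 0 = +0; l_i + l_f = 0.
E1 (Δl = ±1): not satisfied.
E2 (Δl = 0,±2, l_i+l_f ≥ 2): not satisfied.

neither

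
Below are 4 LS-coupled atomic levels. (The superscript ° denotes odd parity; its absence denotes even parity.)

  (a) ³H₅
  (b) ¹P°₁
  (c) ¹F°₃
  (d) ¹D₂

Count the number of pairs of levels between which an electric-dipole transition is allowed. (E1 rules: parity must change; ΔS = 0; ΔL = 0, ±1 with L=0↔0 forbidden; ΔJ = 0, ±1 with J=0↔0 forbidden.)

(a)–(b): forbidden (ΔS, ΔL, ΔJ).
(a)–(c): forbidden (ΔS, ΔL, ΔJ).
(a)–(d): forbidden (parity, ΔS, ΔL, ΔJ).
(b)–(c): forbidden (parity, ΔL, ΔJ).
(b)–(d): allowed.
(c)–(d): allowed.
Allowed pairs: 2 of 6.

2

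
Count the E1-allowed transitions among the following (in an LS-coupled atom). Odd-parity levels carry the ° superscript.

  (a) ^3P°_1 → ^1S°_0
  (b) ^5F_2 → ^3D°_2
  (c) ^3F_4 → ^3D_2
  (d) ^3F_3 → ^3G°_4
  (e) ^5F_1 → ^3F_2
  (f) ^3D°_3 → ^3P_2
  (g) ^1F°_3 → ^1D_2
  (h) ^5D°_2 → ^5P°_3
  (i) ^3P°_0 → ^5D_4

3

(a) forbidden (parity, ΔS fail)
(b) forbidden (ΔS fails)
(c) forbidden (parity, ΔJ fail)
(d) allowed
(e) forbidden (parity, ΔS fail)
(f) allowed
(g) allowed
(h) forbidden (parity fails)
(i) forbidden (ΔS, ΔJ fail)
Total allowed: 3 of 9.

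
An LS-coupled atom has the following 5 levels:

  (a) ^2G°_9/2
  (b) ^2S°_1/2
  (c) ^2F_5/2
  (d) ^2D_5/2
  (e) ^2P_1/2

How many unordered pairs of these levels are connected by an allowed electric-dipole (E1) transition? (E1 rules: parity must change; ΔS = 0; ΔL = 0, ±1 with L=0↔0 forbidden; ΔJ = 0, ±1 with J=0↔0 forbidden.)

1

(a)–(b): forbidden (parity, ΔL, ΔJ).
(a)–(c): forbidden (ΔJ).
(a)–(d): forbidden (ΔL, ΔJ).
(a)–(e): forbidden (ΔL, ΔJ).
(b)–(c): forbidden (ΔL, ΔJ).
(b)–(d): forbidden (ΔL, ΔJ).
(b)–(e): allowed.
(c)–(d): forbidden (parity).
(c)–(e): forbidden (parity, ΔL, ΔJ).
(d)–(e): forbidden (parity, ΔJ).
Allowed pairs: 1 of 10.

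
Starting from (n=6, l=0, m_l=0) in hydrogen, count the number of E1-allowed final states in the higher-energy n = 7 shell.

E1 requires Δl = ±1, so l_f ∈ {-1, 1}; with 0 ≤ l_f ≤ n_f−1 = 6, the allowed l_f values are {1}.
For l_f = 1: m_f ∈ {m_i−1, m_i, m_i+1} ∩ [−1, 1] = {-1, 0, 1} → 3 states.
Total: 3.

3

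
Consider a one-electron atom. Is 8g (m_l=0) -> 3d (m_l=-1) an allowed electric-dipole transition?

forbidden

l: 4 → 2 (Δl = -2). Δl = ±1 fails.
m_l: 0 → -1 (Δm_l = -1). |Δm_l| ≤ 1 passes.
The transition is electric-dipole forbidden.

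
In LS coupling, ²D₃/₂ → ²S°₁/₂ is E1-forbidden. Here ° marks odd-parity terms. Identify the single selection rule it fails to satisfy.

ΔS = 0: S: 1/2 → 1/2 — ✓.
Parity must change: even → odd — ✓.
ΔJ = 0, ±1 (not J=0↔0): J: 3/2 → 1/2, ΔJ = -1 — ✓.
ΔL = 0, ±1 (not L=0↔0): L: 2 → 0, ΔL = -2 — ✗.

the ΔL = 0, ±1 rule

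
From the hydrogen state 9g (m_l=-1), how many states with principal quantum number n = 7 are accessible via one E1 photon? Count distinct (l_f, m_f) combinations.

6

E1 requires Δl = ±1, so l_f ∈ {3, 5}; with 0 ≤ l_f ≤ n_f−1 = 6, the allowed l_f values are {3, 5}.
For l_f = 3: m_f ∈ {m_i−1, m_i, m_i+1} ∩ [−3, 3] = {-2, -1, 0} → 3 states.
For l_f = 5: m_f ∈ {m_i−1, m_i, m_i+1} ∩ [−5, 5] = {-2, -1, 0} → 3 states.
Total: 6.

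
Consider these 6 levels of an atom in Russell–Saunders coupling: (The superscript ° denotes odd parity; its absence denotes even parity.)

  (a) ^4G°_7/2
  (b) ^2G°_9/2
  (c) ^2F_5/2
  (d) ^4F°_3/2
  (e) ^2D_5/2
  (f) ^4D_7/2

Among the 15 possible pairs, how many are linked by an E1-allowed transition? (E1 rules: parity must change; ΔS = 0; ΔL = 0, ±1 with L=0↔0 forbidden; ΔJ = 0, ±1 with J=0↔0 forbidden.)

0

(a)–(b): forbidden (parity, ΔS).
(a)–(c): forbidden (ΔS).
(a)–(d): forbidden (parity, ΔJ).
(a)–(e): forbidden (ΔS, ΔL).
(a)–(f): forbidden (ΔL).
(b)–(c): forbidden (ΔJ).
(b)–(d): forbidden (parity, ΔS, ΔJ).
(b)–(e): forbidden (ΔL, ΔJ).
(b)–(f): forbidden (ΔS, ΔL).
(c)–(d): forbidden (ΔS).
(c)–(e): forbidden (parity).
(c)–(f): forbidden (parity, ΔS).
(d)–(e): forbidden (ΔS).
(d)–(f): forbidden (ΔJ).
(e)–(f): forbidden (parity, ΔS).
Allowed pairs: 0 of 15.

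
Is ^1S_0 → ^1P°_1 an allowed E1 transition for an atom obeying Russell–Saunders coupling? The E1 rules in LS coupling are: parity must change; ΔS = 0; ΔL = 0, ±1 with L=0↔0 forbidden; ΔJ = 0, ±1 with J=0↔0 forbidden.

ΔJ = 0, ±1 (not J=0↔0): J: 0 → 1, ΔJ = +1 — ok.
ΔS = 0: S: 0 → 0 — ok.
ΔL = 0, ±1 (not L=0↔0): L: 0 → 1, ΔL = +1 — ok.
Parity must change: even → odd — ok.
All four E1 rules are satisfied.

allowed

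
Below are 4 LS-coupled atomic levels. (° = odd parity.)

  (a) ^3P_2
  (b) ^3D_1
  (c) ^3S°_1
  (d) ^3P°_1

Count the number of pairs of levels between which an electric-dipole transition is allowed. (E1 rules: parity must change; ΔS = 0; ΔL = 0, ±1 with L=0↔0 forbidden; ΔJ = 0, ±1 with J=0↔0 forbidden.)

(a)–(b): forbidden (parity).
(a)–(c): allowed.
(a)–(d): allowed.
(b)–(c): forbidden (ΔL).
(b)–(d): allowed.
(c)–(d): forbidden (parity).
Allowed pairs: 3 of 6.

3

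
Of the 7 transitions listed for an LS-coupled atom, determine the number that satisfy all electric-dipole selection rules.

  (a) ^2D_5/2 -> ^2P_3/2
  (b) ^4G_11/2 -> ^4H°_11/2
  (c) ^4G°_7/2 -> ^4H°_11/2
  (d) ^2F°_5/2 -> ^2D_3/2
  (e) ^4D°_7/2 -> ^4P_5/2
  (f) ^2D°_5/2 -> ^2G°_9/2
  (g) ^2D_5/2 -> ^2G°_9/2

(a) forbidden (parity fails)
(b) allowed
(c) forbidden (parity, ΔJ fail)
(d) allowed
(e) allowed
(f) forbidden (parity, ΔL, ΔJ fail)
(g) forbidden (ΔL, ΔJ fail)
Total allowed: 3 of 7.

3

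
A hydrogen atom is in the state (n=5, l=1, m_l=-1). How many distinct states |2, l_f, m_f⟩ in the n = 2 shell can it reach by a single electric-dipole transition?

1

E1 requires Δl = ±1, so l_f ∈ {0, 2}; with 0 ≤ l_f ≤ n_f−1 = 1, the allowed l_f values are {0}.
For l_f = 0: m_f ∈ {m_i−1, m_i, m_i+1} ∩ [−0, 0] = {0} → 1 state.
Total: 1.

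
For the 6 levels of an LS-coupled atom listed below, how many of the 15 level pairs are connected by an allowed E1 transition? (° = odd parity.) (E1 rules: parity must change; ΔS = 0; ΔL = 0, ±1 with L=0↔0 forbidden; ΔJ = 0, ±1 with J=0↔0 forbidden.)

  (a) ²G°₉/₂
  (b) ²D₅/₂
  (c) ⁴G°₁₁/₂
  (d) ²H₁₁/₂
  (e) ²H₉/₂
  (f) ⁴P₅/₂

(a)–(b): forbidden (ΔL, ΔJ).
(a)–(c): forbidden (parity, ΔS).
(a)–(d): allowed.
(a)–(e): allowed.
(a)–(f): forbidden (ΔS, ΔL, ΔJ).
(b)–(c): forbidden (ΔS, ΔL, ΔJ).
(b)–(d): forbidden (parity, ΔL, ΔJ).
(b)–(e): forbidden (parity, ΔL, ΔJ).
(b)–(f): forbidden (parity, ΔS).
(c)–(d): forbidden (ΔS).
(c)–(e): forbidden (ΔS).
(c)–(f): forbidden (ΔL, ΔJ).
(d)–(e): forbidden (parity).
(d)–(f): forbidden (parity, ΔS, ΔL, ΔJ).
(e)–(f): forbidden (parity, ΔS, ΔL, ΔJ).
Allowed pairs: 2 of 15.

2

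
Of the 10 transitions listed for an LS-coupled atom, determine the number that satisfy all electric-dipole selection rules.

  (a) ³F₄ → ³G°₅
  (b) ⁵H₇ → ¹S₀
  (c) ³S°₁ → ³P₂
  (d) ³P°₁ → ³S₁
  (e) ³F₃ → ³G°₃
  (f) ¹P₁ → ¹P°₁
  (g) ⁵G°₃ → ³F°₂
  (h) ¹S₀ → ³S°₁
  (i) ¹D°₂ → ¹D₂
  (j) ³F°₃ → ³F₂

7

(a) allowed
(b) forbidden (parity, ΔS, ΔL, ΔJ fail)
(c) allowed
(d) allowed
(e) allowed
(f) allowed
(g) forbidden (parity, ΔS fail)
(h) forbidden (ΔS, ΔL fail)
(i) allowed
(j) allowed
Total allowed: 7 of 10.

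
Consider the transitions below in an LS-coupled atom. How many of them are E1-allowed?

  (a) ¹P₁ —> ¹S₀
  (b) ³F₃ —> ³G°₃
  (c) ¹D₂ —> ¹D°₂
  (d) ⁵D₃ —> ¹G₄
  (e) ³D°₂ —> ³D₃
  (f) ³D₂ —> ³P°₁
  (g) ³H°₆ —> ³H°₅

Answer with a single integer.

(a) forbidden (parity fails)
(b) allowed
(c) allowed
(d) forbidden (parity, ΔS, ΔL fail)
(e) allowed
(f) allowed
(g) forbidden (parity fails)
Total allowed: 4 of 7.

4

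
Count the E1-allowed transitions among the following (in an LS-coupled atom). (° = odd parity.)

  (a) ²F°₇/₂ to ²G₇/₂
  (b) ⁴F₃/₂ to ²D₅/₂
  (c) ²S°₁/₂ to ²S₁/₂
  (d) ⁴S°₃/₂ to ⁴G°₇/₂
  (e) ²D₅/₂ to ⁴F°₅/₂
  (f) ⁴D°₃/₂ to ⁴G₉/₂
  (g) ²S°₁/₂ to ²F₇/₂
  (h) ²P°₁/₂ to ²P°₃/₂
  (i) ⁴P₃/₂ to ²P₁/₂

(a) allowed
(b) forbidden (parity, ΔS fail)
(c) forbidden (ΔL fails)
(d) forbidden (parity, ΔL, ΔJ fail)
(e) forbidden (ΔS fails)
(f) forbidden (ΔL, ΔJ fail)
(g) forbidden (ΔL, ΔJ fail)
(h) forbidden (parity fails)
(i) forbidden (parity, ΔS fail)
Total allowed: 1 of 9.

1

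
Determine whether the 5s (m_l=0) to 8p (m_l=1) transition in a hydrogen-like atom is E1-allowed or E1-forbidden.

allowed

l: 0 → 1 (Δl = +1). Δl = ±1 ✓.
m_l: 0 → 1 (Δm_l = +1). |Δm_l| ≤ 1 ✓.
All E1 selection rules are satisfied.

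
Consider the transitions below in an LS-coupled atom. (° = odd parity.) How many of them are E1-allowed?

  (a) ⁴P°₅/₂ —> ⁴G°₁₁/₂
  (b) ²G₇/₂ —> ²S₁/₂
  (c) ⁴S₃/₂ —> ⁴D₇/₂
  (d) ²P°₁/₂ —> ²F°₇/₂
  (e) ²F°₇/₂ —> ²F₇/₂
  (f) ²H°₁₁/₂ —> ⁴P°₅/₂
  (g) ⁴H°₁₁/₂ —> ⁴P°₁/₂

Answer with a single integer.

1

(a) forbidden (parity, ΔL, ΔJ fail)
(b) forbidden (parity, ΔL, ΔJ fail)
(c) forbidden (parity, ΔL, ΔJ fail)
(d) forbidden (parity, ΔL, ΔJ fail)
(e) allowed
(f) forbidden (parity, ΔS, ΔL, ΔJ fail)
(g) forbidden (parity, ΔL, ΔJ fail)
Total allowed: 1 of 7.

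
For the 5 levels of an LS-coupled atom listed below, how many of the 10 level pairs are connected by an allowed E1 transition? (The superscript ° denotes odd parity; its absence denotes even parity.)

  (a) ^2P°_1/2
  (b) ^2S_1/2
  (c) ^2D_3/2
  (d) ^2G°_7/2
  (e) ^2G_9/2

3

(a)–(b): allowed.
(a)–(c): allowed.
(a)–(d): forbidden (parity, ΔL, ΔJ).
(a)–(e): forbidden (ΔL, ΔJ).
(b)–(c): forbidden (parity, ΔL).
(b)–(d): forbidden (ΔL, ΔJ).
(b)–(e): forbidden (parity, ΔL, ΔJ).
(c)–(d): forbidden (ΔL, ΔJ).
(c)–(e): forbidden (parity, ΔL, ΔJ).
(d)–(e): allowed.
Allowed pairs: 3 of 10.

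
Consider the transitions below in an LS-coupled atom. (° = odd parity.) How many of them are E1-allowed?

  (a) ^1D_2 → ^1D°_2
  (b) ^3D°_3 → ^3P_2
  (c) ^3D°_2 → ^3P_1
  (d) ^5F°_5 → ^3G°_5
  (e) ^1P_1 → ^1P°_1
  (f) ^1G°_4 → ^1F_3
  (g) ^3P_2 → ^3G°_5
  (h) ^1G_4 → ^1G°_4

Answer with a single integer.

6

(a) allowed
(b) allowed
(c) allowed
(d) forbidden (parity, ΔS fail)
(e) allowed
(f) allowed
(g) forbidden (ΔL, ΔJ fail)
(h) allowed
Total allowed: 6 of 8.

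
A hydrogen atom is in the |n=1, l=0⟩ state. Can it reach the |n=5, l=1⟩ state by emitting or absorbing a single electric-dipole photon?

l: 0 → 1 (Δl = +1). Δl = ±1 ok.
All E1 selection rules are satisfied.

allowed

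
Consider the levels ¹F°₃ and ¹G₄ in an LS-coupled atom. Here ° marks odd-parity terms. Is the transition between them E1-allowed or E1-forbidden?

Parity must change: odd → even — satisfied.
ΔS = 0: S: 0 → 0 — satisfied.
ΔL = 0, ±1 (not L=0↔0): L: 3 → 4, ΔL = +1 — satisfied.
ΔJ = 0, ±1 (not J=0↔0): J: 3 → 4, ΔJ = +1 — satisfied.
All four E1 rules are satisfied.

allowed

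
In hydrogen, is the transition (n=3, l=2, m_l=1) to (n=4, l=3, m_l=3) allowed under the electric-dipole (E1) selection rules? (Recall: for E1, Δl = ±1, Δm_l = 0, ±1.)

Initial l = 2, final l = 3, so Δl = +1. E1 requires Δl = ±1: ✓.
m_l: 1 → 3 (Δm_l = +2). |Δm_l| ≤ 1 ✗.
The transition is electric-dipole forbidden.

forbidden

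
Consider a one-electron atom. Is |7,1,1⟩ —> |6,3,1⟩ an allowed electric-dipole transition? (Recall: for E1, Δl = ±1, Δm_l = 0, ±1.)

Δl = 3 − 1 = +2; the E1 rule Δl = ±1 is fails.
m_l: 1 → 1 (Δm_l = +0). |Δm_l| ≤ 1 passes.
The transition is electric-dipole forbidden.

forbidden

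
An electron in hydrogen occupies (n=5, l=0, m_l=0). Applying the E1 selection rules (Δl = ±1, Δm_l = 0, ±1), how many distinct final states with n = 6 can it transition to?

3

E1 requires Δl = ±1, so l_f ∈ {-1, 1}; with 0 ≤ l_f ≤ n_f−1 = 5, the allowed l_f values are {1}.
For l_f = 1: m_f ∈ {m_i−1, m_i, m_i+1} ∩ [−1, 1] = {-1, 0, 1} → 3 states.
Total: 3.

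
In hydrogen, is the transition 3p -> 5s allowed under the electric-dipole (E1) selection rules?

l: 1 → 0 (Δl = -1). Δl = ±1 ✓.
All E1 selection rules are satisfied.

allowed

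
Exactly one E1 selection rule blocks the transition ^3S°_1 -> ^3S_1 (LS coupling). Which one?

Initial level: S=1, L=0, J=1, parity odd. Final level: S=1, L=0, J=1, parity even.
ΔJ = 0, ±1 (not J=0↔0): J: 1 → 1, ΔJ = +0 — satisfied.
ΔS = 0: S: 1 → 1 — satisfied.
Parity must change: odd → even — satisfied.
ΔL = 0, ±1 (not L=0↔0): L: 0 → 0, ΔL = +0 — violated.

the L=0 ↔ L=0 exclusion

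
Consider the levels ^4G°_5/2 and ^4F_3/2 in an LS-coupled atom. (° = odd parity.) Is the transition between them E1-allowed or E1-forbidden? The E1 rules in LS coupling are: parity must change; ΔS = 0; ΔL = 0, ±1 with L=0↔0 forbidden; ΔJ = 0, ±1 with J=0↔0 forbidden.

allowed

Parity must change: odd → even — passes.
ΔS = 0: S: 3/2 → 3/2 — passes.
ΔL = 0, ±1 (not L=0↔0): L: 4 → 3, ΔL = -1 — passes.
ΔJ = 0, ±1 (not J=0↔0): J: 5/2 → 3/2, ΔJ = -1 — passes.
All four E1 rules are satisfied.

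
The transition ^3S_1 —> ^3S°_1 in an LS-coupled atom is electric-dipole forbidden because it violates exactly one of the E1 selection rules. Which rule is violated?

the L=0 ↔ L=0 exclusion

Initial level: S=1, L=0, J=1, parity even. Final level: S=1, L=0, J=1, parity odd.
Parity must change: even → odd — ✓.
ΔS = 0: S: 1 → 1 — ✓.
ΔL = 0, ±1 (not L=0↔0): L: 0 → 0, ΔL = +0 — ✗.
ΔJ = 0, ±1 (not J=0↔0): J: 1 → 1, ΔJ = +0 — ✓.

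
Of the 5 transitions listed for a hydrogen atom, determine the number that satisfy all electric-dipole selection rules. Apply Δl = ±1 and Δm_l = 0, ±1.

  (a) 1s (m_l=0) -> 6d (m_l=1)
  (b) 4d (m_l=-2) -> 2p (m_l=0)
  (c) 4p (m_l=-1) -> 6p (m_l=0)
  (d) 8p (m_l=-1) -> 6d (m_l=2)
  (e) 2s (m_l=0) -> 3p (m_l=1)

1

(a) forbidden — Δl = +2 (E1 requires Δl = ±1)
(b) forbidden — Δm_l = +2 (E1 requires Δm_l = 0, ±1)
(c) forbidden — Δl = +0 (E1 requires Δl = ±1)
(d) forbidden — Δm_l = +3 (E1 requires Δm_l = 0, ±1)
(e) allowed
Total allowed: 1 of 5.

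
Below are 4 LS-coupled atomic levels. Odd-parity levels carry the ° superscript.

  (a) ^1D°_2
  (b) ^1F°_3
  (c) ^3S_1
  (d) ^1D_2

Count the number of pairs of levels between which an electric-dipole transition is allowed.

(a)–(b): forbidden (parity).
(a)–(c): forbidden (ΔS, ΔL).
(a)–(d): allowed.
(b)–(c): forbidden (ΔS, ΔL, ΔJ).
(b)–(d): allowed.
(c)–(d): forbidden (parity, ΔS, ΔL).
Allowed pairs: 2 of 6.

2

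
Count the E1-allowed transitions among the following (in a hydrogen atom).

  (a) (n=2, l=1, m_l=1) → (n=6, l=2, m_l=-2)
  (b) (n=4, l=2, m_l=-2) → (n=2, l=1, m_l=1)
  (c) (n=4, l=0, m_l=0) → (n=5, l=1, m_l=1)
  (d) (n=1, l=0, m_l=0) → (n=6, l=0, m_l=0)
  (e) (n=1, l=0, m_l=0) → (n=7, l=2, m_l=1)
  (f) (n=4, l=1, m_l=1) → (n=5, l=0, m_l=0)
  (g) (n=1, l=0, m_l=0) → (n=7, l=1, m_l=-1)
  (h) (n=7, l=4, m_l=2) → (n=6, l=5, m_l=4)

(a) forbidden — Δm_l = -3 (E1 requires Δm_l = 0, ±1)
(b) forbidden — Δm_l = +3 (E1 requires Δm_l = 0, ±1)
(c) allowed
(d) forbidden — Δl = +0 (E1 requires Δl = ±1)
(e) forbidden — Δl = +2 (E1 requires Δl = ±1)
(f) allowed
(g) allowed
(h) forbidden — Δm_l = +2 (E1 requires Δm_l = 0, ±1)
Total allowed: 3 of 8.

3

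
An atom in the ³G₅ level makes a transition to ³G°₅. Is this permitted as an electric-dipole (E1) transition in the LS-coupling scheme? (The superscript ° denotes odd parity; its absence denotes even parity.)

ΔS = 0: S: 1 → 1 — ✓.
ΔL = 0, ±1 (not L=0↔0): L: 4 → 4, ΔL = +0 — ✓.
ΔJ = 0, ±1 (not J=0↔0): J: 5 → 5, ΔJ = +0 — ✓.
Parity must change: even → odd — ✓.
All four E1 rules are satisfied.

allowed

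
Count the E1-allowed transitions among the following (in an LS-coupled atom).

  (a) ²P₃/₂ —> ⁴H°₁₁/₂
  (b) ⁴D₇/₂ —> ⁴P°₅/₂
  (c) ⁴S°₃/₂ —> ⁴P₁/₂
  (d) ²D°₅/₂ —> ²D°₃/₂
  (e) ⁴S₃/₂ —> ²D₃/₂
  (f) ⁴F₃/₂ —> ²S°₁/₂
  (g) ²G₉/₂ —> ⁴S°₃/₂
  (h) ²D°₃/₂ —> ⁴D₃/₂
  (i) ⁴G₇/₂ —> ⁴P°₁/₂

2

(a) forbidden (ΔS, ΔL, ΔJ fail)
(b) allowed
(c) allowed
(d) forbidden (parity fails)
(e) forbidden (parity, ΔS, ΔL fail)
(f) forbidden (ΔS, ΔL fail)
(g) forbidden (ΔS, ΔL, ΔJ fail)
(h) forbidden (ΔS fails)
(i) forbidden (ΔL, ΔJ fail)
Total allowed: 2 of 9.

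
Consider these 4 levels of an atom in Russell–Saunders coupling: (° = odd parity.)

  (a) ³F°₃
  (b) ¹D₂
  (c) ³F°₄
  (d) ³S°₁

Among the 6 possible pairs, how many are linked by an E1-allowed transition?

0

(a)–(b): forbidden (ΔS).
(a)–(c): forbidden (parity).
(a)–(d): forbidden (parity, ΔL, ΔJ).
(b)–(c): forbidden (ΔS, ΔJ).
(b)–(d): forbidden (ΔS, ΔL).
(c)–(d): forbidden (parity, ΔL, ΔJ).
Allowed pairs: 0 of 6.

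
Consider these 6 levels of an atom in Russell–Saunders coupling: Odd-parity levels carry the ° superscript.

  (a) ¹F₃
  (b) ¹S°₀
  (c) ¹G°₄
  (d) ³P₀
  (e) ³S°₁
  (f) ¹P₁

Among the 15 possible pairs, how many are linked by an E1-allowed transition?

(a)–(b): forbidden (ΔL, ΔJ).
(a)–(c): allowed.
(a)–(d): forbidden (parity, ΔS, ΔL, ΔJ).
(a)–(e): forbidden (ΔS, ΔL, ΔJ).
(a)–(f): forbidden (parity, ΔL, ΔJ).
(b)–(c): forbidden (parity, ΔL, ΔJ).
(b)–(d): forbidden (ΔS, ΔJ).
(b)–(e): forbidden (parity, ΔS, ΔL).
(b)–(f): allowed.
(c)–(d): forbidden (ΔS, ΔL, ΔJ).
(c)–(e): forbidden (parity, ΔS, ΔL, ΔJ).
(c)–(f): forbidden (ΔL, ΔJ).
(d)–(e): allowed.
(d)–(f): forbidden (parity, ΔS).
(e)–(f): forbidden (ΔS).
Allowed pairs: 3 of 15.

3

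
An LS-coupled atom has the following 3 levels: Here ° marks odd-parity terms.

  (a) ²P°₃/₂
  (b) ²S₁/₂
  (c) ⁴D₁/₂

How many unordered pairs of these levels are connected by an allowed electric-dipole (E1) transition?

1

(a)–(b): allowed.
(a)–(c): forbidden (ΔS).
(b)–(c): forbidden (parity, ΔS, ΔL).
Allowed pairs: 1 of 3.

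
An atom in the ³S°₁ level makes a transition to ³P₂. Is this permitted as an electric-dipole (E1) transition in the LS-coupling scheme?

allowed

Initial level: S=1, L=0, J=1, parity odd. Final level: S=1, L=1, J=2, parity even.
Parity must change: odd → even — ok.
ΔS = 0: S: 1 → 1 — ok.
ΔL = 0, ±1 (not L=0↔0): L: 0 → 1, ΔL = +1 — ok.
ΔJ = 0, ±1 (not J=0↔0): J: 1 → 2, ΔJ = +1 — ok.
All four E1 rules are satisfied.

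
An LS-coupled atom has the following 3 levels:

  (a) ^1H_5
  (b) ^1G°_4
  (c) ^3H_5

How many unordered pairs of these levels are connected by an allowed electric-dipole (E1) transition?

(a)–(b): allowed.
(a)–(c): forbidden (parity, ΔS).
(b)–(c): forbidden (ΔS).
Allowed pairs: 1 of 3.

1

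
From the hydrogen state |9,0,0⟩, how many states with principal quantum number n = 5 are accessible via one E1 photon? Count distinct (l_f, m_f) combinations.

3

E1 requires Δl = ±1, so l_f ∈ {-1, 1}; with 0 ≤ l_f ≤ n_f−1 = 4, the allowed l_f values are {1}.
For l_f = 1: m_f ∈ {m_i−1, m_i, m_i+1} ∩ [−1, 1] = {-1, 0, 1} → 3 states.
Total: 3.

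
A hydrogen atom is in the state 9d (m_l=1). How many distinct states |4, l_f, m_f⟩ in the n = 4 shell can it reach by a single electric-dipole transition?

E1 requires Δl = ±1, so l_f ∈ {1, 3}; with 0 ≤ l_f ≤ n_f−1 = 3, the allowed l_f values are {1, 3}.
For l_f = 1: m_f ∈ {m_i−1, m_i, m_i+1} ∩ [−1, 1] = {0, 1} → 2 states.
For l_f = 3: m_f ∈ {m_i−1, m_i, m_i+1} ∩ [−3, 3] = {0, 1, 2} → 3 states.
Total: 5.

5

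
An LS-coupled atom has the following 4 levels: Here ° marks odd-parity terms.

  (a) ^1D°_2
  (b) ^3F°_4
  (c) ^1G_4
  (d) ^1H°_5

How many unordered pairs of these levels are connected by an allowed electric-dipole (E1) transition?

1

(a)–(b): forbidden (parity, ΔS, ΔJ).
(a)–(c): forbidden (ΔL, ΔJ).
(a)–(d): forbidden (parity, ΔL, ΔJ).
(b)–(c): forbidden (ΔS).
(b)–(d): forbidden (parity, ΔS, ΔL).
(c)–(d): allowed.
Allowed pairs: 1 of 6.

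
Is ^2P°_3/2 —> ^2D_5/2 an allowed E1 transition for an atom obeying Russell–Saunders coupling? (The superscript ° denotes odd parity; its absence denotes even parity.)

Initial level: S=1/2, L=1, J=3/2, parity odd. Final level: S=1/2, L=2, J=5/2, parity even.
ΔL = 0, ±1 (not L=0↔0): L: 1 → 2, ΔL = +1 — ✓.
ΔS = 0: S: 1/2 → 1/2 — ✓.
ΔJ = 0, ±1 (not J=0↔0): J: 3/2 → 5/2, ΔJ = +1 — ✓.
Parity must change: odd → even — ✓.
All four E1 rules are satisfied.

allowed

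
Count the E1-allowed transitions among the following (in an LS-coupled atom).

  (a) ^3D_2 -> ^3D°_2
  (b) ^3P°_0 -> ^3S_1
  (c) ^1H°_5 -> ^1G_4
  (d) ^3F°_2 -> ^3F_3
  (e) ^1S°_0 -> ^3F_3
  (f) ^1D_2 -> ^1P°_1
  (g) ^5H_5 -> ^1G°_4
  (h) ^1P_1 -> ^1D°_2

(a) allowed
(b) allowed
(c) allowed
(d) allowed
(e) forbidden (ΔS, ΔL, ΔJ fail)
(f) allowed
(g) forbidden (ΔS fails)
(h) allowed
Total allowed: 6 of 8.

6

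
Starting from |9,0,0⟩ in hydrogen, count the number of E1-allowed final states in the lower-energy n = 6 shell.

3

E1 requires Δl = ±1, so l_f ∈ {-1, 1}; with 0 ≤ l_f ≤ n_f−1 = 5, the allowed l_f values are {1}.
For l_f = 1: m_f ∈ {m_i−1, m_i, m_i+1} ∩ [−1, 1] = {-1, 0, 1} → 3 states.
Total: 3.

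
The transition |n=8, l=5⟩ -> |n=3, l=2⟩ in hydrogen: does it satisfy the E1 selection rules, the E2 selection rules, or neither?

neither

Δl = 2 − 5 = -3; l_i + l_f = 7.
E1 (Δl = ±1): not satisfied.
E2 (Δl = 0,±2, l_i+l_f ≥ 2): not satisfied.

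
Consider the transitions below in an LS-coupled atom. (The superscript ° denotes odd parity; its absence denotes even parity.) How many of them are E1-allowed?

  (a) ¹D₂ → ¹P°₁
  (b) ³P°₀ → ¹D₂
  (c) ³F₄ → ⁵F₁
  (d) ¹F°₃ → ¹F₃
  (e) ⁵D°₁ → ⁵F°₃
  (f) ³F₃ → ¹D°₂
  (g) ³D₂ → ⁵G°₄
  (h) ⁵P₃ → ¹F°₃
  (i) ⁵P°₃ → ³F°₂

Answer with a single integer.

2

(a) allowed
(b) forbidden (ΔS, ΔJ fail)
(c) forbidden (parity, ΔS, ΔJ fail)
(d) allowed
(e) forbidden (parity, ΔJ fail)
(f) forbidden (ΔS fails)
(g) forbidden (ΔS, ΔL, ΔJ fail)
(h) forbidden (ΔS, ΔL fail)
(i) forbidden (parity, ΔS, ΔL fail)
Total allowed: 2 of 9.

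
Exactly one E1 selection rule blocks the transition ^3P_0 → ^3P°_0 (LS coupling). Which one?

Reading off the term symbols: S 1→1, L 1→1, J 0→0, parity even→odd.
Parity must change: even → odd — satisfied.
ΔS = 0: S: 1 → 1 — satisfied.
ΔL = 0, ±1 (not L=0↔0): L: 1 → 1, ΔL = +0 — satisfied.
ΔJ = 0, ±1 (not J=0↔0): J: 0 → 0, ΔJ = +0 — violated.

the J=0 ↔ J=0 exclusion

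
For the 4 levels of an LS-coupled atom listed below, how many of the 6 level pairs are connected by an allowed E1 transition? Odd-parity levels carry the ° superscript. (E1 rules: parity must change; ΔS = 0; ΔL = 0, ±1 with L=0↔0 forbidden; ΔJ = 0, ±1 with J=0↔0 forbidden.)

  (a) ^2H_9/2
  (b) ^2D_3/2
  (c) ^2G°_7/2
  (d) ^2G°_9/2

(a)–(b): forbidden (parity, ΔL, ΔJ).
(a)–(c): allowed.
(a)–(d): allowed.
(b)–(c): forbidden (ΔL, ΔJ).
(b)–(d): forbidden (ΔL, ΔJ).
(c)–(d): forbidden (parity).
Allowed pairs: 2 of 6.

2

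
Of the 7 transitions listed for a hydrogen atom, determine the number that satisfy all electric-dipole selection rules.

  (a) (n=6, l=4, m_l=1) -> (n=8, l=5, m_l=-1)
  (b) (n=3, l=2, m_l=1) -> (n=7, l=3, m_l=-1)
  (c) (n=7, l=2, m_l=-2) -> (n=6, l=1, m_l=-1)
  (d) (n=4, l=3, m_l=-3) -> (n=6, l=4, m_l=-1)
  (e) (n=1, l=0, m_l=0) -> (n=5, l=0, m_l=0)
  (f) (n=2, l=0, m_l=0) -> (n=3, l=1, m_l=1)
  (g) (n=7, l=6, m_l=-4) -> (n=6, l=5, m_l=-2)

(a) forbidden — Δm_l = -2 (E1 requires Δm_l = 0, ±1)
(b) forbidden — Δm_l = -2 (E1 requires Δm_l = 0, ±1)
(c) allowed
(d) forbidden — Δm_l = +2 (E1 requires Δm_l = 0, ±1)
(e) forbidden — Δl = +0 (E1 requires Δl = ±1)
(f) allowed
(g) forbidden — Δm_l = +2 (E1 requires Δm_l = 0, ±1)
Total allowed: 2 of 7.

2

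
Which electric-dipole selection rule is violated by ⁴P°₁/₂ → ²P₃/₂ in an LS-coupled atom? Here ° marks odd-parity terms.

Parity must change: odd → even — satisfied.
ΔS = 0: S: 3/2 → 1/2 — violated.
ΔL = 0, ±1 (not L=0↔0): L: 1 → 1, ΔL = +0 — satisfied.
ΔJ = 0, ±1 (not J=0↔0): J: 1/2 → 3/2, ΔJ = +1 — satisfied.

the ΔS = 0 rule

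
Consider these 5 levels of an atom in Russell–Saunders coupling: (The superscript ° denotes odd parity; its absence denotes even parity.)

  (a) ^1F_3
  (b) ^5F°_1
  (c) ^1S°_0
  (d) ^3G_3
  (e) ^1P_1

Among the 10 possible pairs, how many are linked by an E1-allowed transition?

1

(a)–(b): forbidden (ΔS, ΔJ).
(a)–(c): forbidden (ΔL, ΔJ).
(a)–(d): forbidden (parity, ΔS).
(a)–(e): forbidden (parity, ΔL, ΔJ).
(b)–(c): forbidden (parity, ΔS, ΔL).
(b)–(d): forbidden (ΔS, ΔJ).
(b)–(e): forbidden (ΔS, ΔL).
(c)–(d): forbidden (ΔS, ΔL, ΔJ).
(c)–(e): allowed.
(d)–(e): forbidden (parity, ΔS, ΔL, ΔJ).
Allowed pairs: 1 of 10.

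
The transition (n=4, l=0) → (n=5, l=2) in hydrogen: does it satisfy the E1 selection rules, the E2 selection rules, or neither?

Δl = 2 − 0 = +2; l_i + l_f = 2.
E1 (Δl = ±1): not satisfied.
E2 (Δl = 0,±2, l_i+l_f ≥ 2): satisfied.

E2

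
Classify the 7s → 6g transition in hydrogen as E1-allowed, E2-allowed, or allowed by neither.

Δl = 4 − 0 = +4; l_i + l_f = 4.
E1 (Δl = ±1): not satisfied.
E2 (Δl = 0,±2, l_i+l_f ≥ 2): not satisfied.

neither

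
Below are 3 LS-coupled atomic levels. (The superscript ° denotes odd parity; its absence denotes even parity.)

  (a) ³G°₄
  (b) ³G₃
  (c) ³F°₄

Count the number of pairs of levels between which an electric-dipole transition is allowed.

(a)–(b): allowed.
(a)–(c): forbidden (parity).
(b)–(c): allowed.
Allowed pairs: 2 of 3.

2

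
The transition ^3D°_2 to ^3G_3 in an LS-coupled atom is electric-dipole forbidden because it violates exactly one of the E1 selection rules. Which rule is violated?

the ΔL = 0, ±1 rule

Initial level: S=1, L=2, J=2, parity odd. Final level: S=1, L=4, J=3, parity even.
Parity must change: odd → even — ok.
ΔS = 0: S: 1 → 1 — ok.
ΔL = 0, ±1 (not L=0↔0): L: 2 → 4, ΔL = +2 — fails.
ΔJ = 0, ±1 (not J=0↔0): J: 2 → 3, ΔJ = +1 — ok.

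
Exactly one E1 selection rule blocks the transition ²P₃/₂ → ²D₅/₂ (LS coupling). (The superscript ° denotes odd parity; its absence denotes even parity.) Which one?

Parity must change: even → even — violated.
ΔS = 0: S: 1/2 → 1/2 — satisfied.
ΔL = 0, ±1 (not L=0↔0): L: 1 → 2, ΔL = +1 — satisfied.
ΔJ = 0, ±1 (not J=0↔0): J: 3/2 → 5/2, ΔJ = +1 — satisfied.

parity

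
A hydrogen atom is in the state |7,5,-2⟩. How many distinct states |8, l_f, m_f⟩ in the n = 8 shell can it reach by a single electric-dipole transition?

E1 requires Δl = ±1, so l_f ∈ {4, 6}; with 0 ≤ l_f ≤ n_f−1 = 7, the allowed l_f values are {4, 6}.
For l_f = 4: m_f ∈ {m_i−1, m_i, m_i+1} ∩ [−4, 4] = {-3, -2, -1} → 3 states.
For l_f = 6: m_f ∈ {m_i−1, m_i, m_i+1} ∩ [−6, 6] = {-3, -2, -1} → 3 states.
Total: 6.

6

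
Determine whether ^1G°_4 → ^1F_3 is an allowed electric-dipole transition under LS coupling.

Parity must change: odd → even — satisfied.
ΔJ = 0, ±1 (not J=0↔0): J: 4 → 3, ΔJ = -1 — satisfied.
ΔS = 0: S: 0 → 0 — satisfied.
ΔL = 0, ±1 (not L=0↔0): L: 4 → 3, ΔL = -1 — satisfied.
All four E1 rules are satisfied.

allowed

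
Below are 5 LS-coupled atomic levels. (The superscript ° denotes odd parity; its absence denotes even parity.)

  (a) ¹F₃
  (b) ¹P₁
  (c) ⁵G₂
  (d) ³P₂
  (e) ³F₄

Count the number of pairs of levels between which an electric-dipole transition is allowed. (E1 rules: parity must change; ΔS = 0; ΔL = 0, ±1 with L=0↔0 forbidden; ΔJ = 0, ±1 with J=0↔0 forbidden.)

(a)–(b): forbidden (parity, ΔL, ΔJ).
(a)–(c): forbidden (parity, ΔS).
(a)–(d): forbidden (parity, ΔS, ΔL).
(a)–(e): forbidden (parity, ΔS).
(b)–(c): forbidden (parity, ΔS, ΔL).
(b)–(d): forbidden (parity, ΔS).
(b)–(e): forbidden (parity, ΔS, ΔL, ΔJ).
(c)–(d): forbidden (parity, ΔS, ΔL).
(c)–(e): forbidden (parity, ΔS, ΔJ).
(d)–(e): forbidden (parity, ΔL, ΔJ).
Allowed pairs: 0 of 10.

0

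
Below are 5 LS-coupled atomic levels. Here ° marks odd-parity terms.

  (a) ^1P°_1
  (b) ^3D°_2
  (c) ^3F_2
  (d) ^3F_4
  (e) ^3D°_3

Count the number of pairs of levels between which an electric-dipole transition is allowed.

3

(a)–(b): forbidden (parity, ΔS).
(a)–(c): forbidden (ΔS, ΔL).
(a)–(d): forbidden (ΔS, ΔL, ΔJ).
(a)–(e): forbidden (parity, ΔS, ΔJ).
(b)–(c): allowed.
(b)–(d): forbidden (ΔJ).
(b)–(e): forbidden (parity).
(c)–(d): forbidden (parity, ΔJ).
(c)–(e): allowed.
(d)–(e): allowed.
Allowed pairs: 3 of 10.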